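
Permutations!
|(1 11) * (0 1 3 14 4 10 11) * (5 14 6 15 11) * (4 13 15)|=18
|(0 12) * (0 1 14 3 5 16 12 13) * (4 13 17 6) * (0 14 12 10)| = 10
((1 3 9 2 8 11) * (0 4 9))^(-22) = ((0 4 9 2 8 11 1 3))^(-22) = (0 9 8 1)(2 11 3 4)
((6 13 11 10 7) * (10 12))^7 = ((6 13 11 12 10 7))^7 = (6 13 11 12 10 7)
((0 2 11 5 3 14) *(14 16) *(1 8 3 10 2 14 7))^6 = (1 8 3 16 7)(2 5)(10 11)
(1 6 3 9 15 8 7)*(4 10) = (1 6 3 9 15 8 7)(4 10) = [0, 6, 2, 9, 10, 5, 3, 1, 7, 15, 4, 11, 12, 13, 14, 8]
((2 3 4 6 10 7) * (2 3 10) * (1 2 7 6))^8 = ((1 2 10 6 7 3 4))^8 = (1 2 10 6 7 3 4)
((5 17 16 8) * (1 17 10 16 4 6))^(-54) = ((1 17 4 6)(5 10 16 8))^(-54) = (1 4)(5 16)(6 17)(8 10)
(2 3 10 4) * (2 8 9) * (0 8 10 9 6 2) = (0 8 6 2 3 9)(4 10) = [8, 1, 3, 9, 10, 5, 2, 7, 6, 0, 4]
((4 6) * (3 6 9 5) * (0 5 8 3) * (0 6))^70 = (9)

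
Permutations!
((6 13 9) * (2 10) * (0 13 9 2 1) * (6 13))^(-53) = (0 13 1 9 10 6 2)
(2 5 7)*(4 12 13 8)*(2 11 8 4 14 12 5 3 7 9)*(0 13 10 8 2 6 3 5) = (0 13 4)(2 5 9 6 3 7 11)(8 14 12 10) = [13, 1, 5, 7, 0, 9, 3, 11, 14, 6, 8, 2, 10, 4, 12]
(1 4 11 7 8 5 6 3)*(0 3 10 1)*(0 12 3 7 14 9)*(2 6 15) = (0 7 8 5 15 2 6 10 1 4 11 14 9)(3 12) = [7, 4, 6, 12, 11, 15, 10, 8, 5, 0, 1, 14, 3, 13, 9, 2]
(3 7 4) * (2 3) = (2 3 7 4) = [0, 1, 3, 7, 2, 5, 6, 4]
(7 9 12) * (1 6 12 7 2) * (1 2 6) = [0, 1, 2, 3, 4, 5, 12, 9, 8, 7, 10, 11, 6] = (6 12)(7 9)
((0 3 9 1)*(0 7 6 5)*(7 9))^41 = (0 3 7 6 5)(1 9)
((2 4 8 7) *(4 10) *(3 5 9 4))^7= (2 7 8 4 9 5 3 10)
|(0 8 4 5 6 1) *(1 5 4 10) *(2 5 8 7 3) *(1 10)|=|(10)(0 7 3 2 5 6 8 1)|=8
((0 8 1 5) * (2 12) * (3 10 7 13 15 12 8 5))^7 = ((0 5)(1 3 10 7 13 15 12 2 8))^7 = (0 5)(1 2 15 7 3 8 12 13 10)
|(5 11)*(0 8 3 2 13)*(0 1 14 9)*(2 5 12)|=11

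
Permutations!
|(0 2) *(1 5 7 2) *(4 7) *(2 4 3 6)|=|(0 1 5 3 6 2)(4 7)|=6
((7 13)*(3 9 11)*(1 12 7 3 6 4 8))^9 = ((1 12 7 13 3 9 11 6 4 8))^9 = (1 8 4 6 11 9 3 13 7 12)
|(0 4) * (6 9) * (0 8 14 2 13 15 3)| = 8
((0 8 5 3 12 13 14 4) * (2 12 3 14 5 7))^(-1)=(0 4 14 5 13 12 2 7 8)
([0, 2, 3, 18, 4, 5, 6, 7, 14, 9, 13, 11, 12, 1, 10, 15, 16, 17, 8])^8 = (18)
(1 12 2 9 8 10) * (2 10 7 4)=[0, 12, 9, 3, 2, 5, 6, 4, 7, 8, 1, 11, 10]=(1 12 10)(2 9 8 7 4)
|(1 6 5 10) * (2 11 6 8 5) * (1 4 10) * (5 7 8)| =|(1 5)(2 11 6)(4 10)(7 8)| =6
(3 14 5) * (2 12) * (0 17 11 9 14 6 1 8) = (0 17 11 9 14 5 3 6 1 8)(2 12) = [17, 8, 12, 6, 4, 3, 1, 7, 0, 14, 10, 9, 2, 13, 5, 15, 16, 11]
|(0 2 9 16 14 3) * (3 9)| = |(0 2 3)(9 16 14)| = 3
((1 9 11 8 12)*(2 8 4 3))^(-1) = ((1 9 11 4 3 2 8 12))^(-1) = (1 12 8 2 3 4 11 9)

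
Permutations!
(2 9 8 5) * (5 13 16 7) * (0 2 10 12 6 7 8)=(0 2 9)(5 10 12 6 7)(8 13 16)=[2, 1, 9, 3, 4, 10, 7, 5, 13, 0, 12, 11, 6, 16, 14, 15, 8]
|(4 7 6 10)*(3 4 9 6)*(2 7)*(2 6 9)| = |(2 7 3 4 6 10)| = 6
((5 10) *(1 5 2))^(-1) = ((1 5 10 2))^(-1) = (1 2 10 5)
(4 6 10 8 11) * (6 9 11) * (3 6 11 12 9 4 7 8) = [0, 1, 2, 6, 4, 5, 10, 8, 11, 12, 3, 7, 9] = (3 6 10)(7 8 11)(9 12)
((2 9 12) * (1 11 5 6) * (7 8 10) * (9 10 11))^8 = ((1 9 12 2 10 7 8 11 5 6))^8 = (1 5 8 10 12)(2 9 6 11 7)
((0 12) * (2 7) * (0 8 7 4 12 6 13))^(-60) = (13)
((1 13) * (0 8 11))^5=(0 11 8)(1 13)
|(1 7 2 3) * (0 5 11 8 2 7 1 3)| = 5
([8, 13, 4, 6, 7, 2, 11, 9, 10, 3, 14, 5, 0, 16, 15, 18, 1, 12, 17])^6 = (0 17 15 10)(2 11 3 7)(4 5 6 9)(8 12 18 14)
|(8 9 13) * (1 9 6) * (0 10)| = 10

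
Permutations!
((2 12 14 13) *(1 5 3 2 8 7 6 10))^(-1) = ((1 5 3 2 12 14 13 8 7 6 10))^(-1) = (1 10 6 7 8 13 14 12 2 3 5)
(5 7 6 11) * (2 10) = [0, 1, 10, 3, 4, 7, 11, 6, 8, 9, 2, 5] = (2 10)(5 7 6 11)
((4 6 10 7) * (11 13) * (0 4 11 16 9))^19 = ((0 4 6 10 7 11 13 16 9))^19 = (0 4 6 10 7 11 13 16 9)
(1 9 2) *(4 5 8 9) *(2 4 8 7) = (1 8 9 4 5 7 2) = [0, 8, 1, 3, 5, 7, 6, 2, 9, 4]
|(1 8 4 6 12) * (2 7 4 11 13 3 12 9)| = 30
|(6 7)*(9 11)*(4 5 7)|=|(4 5 7 6)(9 11)|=4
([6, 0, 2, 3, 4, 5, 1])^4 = [6, 0, 2, 3, 4, 5, 1]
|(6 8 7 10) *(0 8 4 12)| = 7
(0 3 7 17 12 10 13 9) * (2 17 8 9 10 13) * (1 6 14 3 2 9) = (0 2 17 12 13 10 9)(1 6 14 3 7 8) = [2, 6, 17, 7, 4, 5, 14, 8, 1, 0, 9, 11, 13, 10, 3, 15, 16, 12]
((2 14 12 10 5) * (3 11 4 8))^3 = (2 10 14 5 12)(3 8 4 11)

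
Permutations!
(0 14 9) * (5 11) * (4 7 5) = (0 14 9)(4 7 5 11) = [14, 1, 2, 3, 7, 11, 6, 5, 8, 0, 10, 4, 12, 13, 9]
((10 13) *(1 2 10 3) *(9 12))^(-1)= (1 3 13 10 2)(9 12)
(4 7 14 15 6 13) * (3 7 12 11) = (3 7 14 15 6 13 4 12 11) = [0, 1, 2, 7, 12, 5, 13, 14, 8, 9, 10, 3, 11, 4, 15, 6]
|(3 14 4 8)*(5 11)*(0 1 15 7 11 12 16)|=|(0 1 15 7 11 5 12 16)(3 14 4 8)|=8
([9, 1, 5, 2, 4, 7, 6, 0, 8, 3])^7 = [9, 1, 5, 2, 4, 7, 6, 0, 8, 3]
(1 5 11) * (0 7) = (0 7)(1 5 11) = [7, 5, 2, 3, 4, 11, 6, 0, 8, 9, 10, 1]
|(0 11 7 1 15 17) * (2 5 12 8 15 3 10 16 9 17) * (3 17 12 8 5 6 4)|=|(0 11 7 1 17)(2 6 4 3 10 16 9 12 5 8 15)|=55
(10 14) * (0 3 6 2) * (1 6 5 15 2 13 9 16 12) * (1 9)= (0 3 5 15 2)(1 6 13)(9 16 12)(10 14)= [3, 6, 0, 5, 4, 15, 13, 7, 8, 16, 14, 11, 9, 1, 10, 2, 12]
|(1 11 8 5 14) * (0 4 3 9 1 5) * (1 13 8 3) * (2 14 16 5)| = 8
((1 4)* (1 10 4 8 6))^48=(10)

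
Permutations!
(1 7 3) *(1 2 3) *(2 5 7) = (1 2 3 5 7) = [0, 2, 3, 5, 4, 7, 6, 1]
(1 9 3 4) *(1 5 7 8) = (1 9 3 4 5 7 8) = [0, 9, 2, 4, 5, 7, 6, 8, 1, 3]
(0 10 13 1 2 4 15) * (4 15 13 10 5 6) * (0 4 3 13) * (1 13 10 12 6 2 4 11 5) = (0 1 4)(2 15 11 5)(3 10 12 6) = [1, 4, 15, 10, 0, 2, 3, 7, 8, 9, 12, 5, 6, 13, 14, 11]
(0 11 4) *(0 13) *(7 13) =[11, 1, 2, 3, 7, 5, 6, 13, 8, 9, 10, 4, 12, 0] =(0 11 4 7 13)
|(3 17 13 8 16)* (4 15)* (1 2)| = |(1 2)(3 17 13 8 16)(4 15)| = 10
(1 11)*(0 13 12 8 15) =(0 13 12 8 15)(1 11) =[13, 11, 2, 3, 4, 5, 6, 7, 15, 9, 10, 1, 8, 12, 14, 0]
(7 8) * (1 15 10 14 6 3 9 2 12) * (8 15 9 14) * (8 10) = (1 9 2 12)(3 14 6)(7 15 8) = [0, 9, 12, 14, 4, 5, 3, 15, 7, 2, 10, 11, 1, 13, 6, 8]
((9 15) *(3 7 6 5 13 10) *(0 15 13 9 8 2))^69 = (0 15 8 2)(3 10 13 9 5 6 7)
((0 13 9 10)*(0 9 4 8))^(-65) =((0 13 4 8)(9 10))^(-65) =(0 8 4 13)(9 10)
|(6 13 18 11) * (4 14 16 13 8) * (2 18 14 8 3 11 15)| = |(2 18 15)(3 11 6)(4 8)(13 14 16)| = 6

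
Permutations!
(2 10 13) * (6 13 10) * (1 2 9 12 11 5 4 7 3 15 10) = (1 2 6 13 9 12 11 5 4 7 3 15 10) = [0, 2, 6, 15, 7, 4, 13, 3, 8, 12, 1, 5, 11, 9, 14, 10]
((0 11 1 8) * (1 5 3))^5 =(0 8 1 3 5 11) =((0 11 5 3 1 8))^5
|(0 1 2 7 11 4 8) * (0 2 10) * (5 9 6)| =15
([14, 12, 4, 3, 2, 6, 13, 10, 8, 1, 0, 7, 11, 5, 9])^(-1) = [10, 9, 4, 3, 2, 13, 5, 11, 8, 14, 7, 12, 1, 6, 0]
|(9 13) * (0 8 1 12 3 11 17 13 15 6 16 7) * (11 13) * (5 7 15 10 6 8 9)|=26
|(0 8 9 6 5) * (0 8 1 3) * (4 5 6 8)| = 6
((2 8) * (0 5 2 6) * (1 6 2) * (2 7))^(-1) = ((0 5 1 6)(2 8 7))^(-1) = (0 6 1 5)(2 7 8)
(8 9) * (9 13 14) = (8 13 14 9) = [0, 1, 2, 3, 4, 5, 6, 7, 13, 8, 10, 11, 12, 14, 9]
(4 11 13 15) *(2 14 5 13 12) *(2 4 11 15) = (2 14 5 13)(4 15 11 12) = [0, 1, 14, 3, 15, 13, 6, 7, 8, 9, 10, 12, 4, 2, 5, 11]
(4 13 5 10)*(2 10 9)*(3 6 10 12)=[0, 1, 12, 6, 13, 9, 10, 7, 8, 2, 4, 11, 3, 5]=(2 12 3 6 10 4 13 5 9)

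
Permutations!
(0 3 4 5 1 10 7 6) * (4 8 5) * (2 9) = [3, 10, 9, 8, 4, 1, 0, 6, 5, 2, 7] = (0 3 8 5 1 10 7 6)(2 9)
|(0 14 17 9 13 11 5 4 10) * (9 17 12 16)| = 10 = |(17)(0 14 12 16 9 13 11 5 4 10)|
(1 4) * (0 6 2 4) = [6, 0, 4, 3, 1, 5, 2] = (0 6 2 4 1)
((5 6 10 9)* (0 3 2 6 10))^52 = ((0 3 2 6)(5 10 9))^52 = (5 10 9)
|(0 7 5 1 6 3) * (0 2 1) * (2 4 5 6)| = |(0 7 6 3 4 5)(1 2)| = 6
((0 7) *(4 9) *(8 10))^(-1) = (0 7)(4 9)(8 10)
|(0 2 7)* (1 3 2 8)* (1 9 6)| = 8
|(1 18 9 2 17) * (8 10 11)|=15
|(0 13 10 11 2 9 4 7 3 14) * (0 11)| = |(0 13 10)(2 9 4 7 3 14 11)| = 21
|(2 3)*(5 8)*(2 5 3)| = 3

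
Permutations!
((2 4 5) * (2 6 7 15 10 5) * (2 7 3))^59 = ((2 4 7 15 10 5 6 3))^59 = (2 15 6 4 10 3 7 5)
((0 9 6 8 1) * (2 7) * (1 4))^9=((0 9 6 8 4 1)(2 7))^9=(0 8)(1 6)(2 7)(4 9)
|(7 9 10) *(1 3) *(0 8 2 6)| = 12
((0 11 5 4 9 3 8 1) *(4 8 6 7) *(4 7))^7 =(0 5 1 11 8)(3 9 4 6)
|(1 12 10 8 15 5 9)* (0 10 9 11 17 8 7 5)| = 24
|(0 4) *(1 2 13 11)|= 4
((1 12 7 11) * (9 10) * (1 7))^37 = ((1 12)(7 11)(9 10))^37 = (1 12)(7 11)(9 10)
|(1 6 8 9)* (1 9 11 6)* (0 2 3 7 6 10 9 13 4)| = |(0 2 3 7 6 8 11 10 9 13 4)| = 11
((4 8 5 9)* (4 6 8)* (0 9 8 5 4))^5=(0 4 8 5 6 9)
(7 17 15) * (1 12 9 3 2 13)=(1 12 9 3 2 13)(7 17 15)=[0, 12, 13, 2, 4, 5, 6, 17, 8, 3, 10, 11, 9, 1, 14, 7, 16, 15]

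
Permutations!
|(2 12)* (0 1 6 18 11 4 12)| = 8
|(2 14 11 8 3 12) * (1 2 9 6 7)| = |(1 2 14 11 8 3 12 9 6 7)| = 10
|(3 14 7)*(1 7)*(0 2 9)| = 12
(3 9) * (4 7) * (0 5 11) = (0 5 11)(3 9)(4 7) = [5, 1, 2, 9, 7, 11, 6, 4, 8, 3, 10, 0]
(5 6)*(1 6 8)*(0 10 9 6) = (0 10 9 6 5 8 1) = [10, 0, 2, 3, 4, 8, 5, 7, 1, 6, 9]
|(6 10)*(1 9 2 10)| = 5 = |(1 9 2 10 6)|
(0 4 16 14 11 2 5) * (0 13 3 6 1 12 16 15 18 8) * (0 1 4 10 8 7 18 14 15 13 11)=[10, 12, 5, 6, 13, 11, 4, 18, 1, 9, 8, 2, 16, 3, 0, 14, 15, 17, 7]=(0 10 8 1 12 16 15 14)(2 5 11)(3 6 4 13)(7 18)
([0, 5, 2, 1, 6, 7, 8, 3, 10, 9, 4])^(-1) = (1 3 7 5)(4 10 8 6)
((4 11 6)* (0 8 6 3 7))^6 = ((0 8 6 4 11 3 7))^6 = (0 7 3 11 4 6 8)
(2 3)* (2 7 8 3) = (3 7 8) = [0, 1, 2, 7, 4, 5, 6, 8, 3]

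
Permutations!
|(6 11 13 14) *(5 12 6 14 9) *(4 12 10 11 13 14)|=|(4 12 6 13 9 5 10 11 14)|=9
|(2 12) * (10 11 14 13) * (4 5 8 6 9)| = 20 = |(2 12)(4 5 8 6 9)(10 11 14 13)|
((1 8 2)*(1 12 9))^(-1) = ((1 8 2 12 9))^(-1) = (1 9 12 2 8)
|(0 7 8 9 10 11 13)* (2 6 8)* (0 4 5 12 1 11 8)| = |(0 7 2 6)(1 11 13 4 5 12)(8 9 10)| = 12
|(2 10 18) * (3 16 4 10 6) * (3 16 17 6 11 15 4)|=12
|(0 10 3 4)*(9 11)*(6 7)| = 4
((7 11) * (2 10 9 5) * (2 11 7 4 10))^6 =((4 10 9 5 11))^6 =(4 10 9 5 11)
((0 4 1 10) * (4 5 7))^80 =(0 7 1)(4 10 5)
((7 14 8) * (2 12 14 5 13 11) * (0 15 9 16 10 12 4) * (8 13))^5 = (0 12 4 10 2 16 11 9 13 15 14)(5 7 8)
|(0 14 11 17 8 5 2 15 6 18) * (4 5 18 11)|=|(0 14 4 5 2 15 6 11 17 8 18)|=11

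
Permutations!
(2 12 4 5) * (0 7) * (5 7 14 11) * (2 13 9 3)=(0 14 11 5 13 9 3 2 12 4 7)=[14, 1, 12, 2, 7, 13, 6, 0, 8, 3, 10, 5, 4, 9, 11]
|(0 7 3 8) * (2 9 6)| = 12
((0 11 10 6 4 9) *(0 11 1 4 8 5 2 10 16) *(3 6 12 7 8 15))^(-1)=(0 16 11 9 4 1)(2 5 8 7 12 10)(3 15 6)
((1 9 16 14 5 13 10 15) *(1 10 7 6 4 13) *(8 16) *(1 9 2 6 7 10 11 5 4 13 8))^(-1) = (1 9 5 11 15 10 13 6 2)(4 14 16 8)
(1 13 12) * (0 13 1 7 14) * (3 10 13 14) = [14, 1, 2, 10, 4, 5, 6, 3, 8, 9, 13, 11, 7, 12, 0] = (0 14)(3 10 13 12 7)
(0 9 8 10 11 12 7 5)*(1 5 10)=(0 9 8 1 5)(7 10 11 12)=[9, 5, 2, 3, 4, 0, 6, 10, 1, 8, 11, 12, 7]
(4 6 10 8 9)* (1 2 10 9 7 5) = (1 2 10 8 7 5)(4 6 9) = [0, 2, 10, 3, 6, 1, 9, 5, 7, 4, 8]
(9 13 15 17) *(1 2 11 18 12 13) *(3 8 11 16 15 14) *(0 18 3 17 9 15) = (0 18 12 13 14 17 15 9 1 2 16)(3 8 11) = [18, 2, 16, 8, 4, 5, 6, 7, 11, 1, 10, 3, 13, 14, 17, 9, 0, 15, 12]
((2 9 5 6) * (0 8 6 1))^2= ((0 8 6 2 9 5 1))^2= (0 6 9 1 8 2 5)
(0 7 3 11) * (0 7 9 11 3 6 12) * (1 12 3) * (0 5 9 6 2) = (0 6 3 1 12 5 9 11 7 2) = [6, 12, 0, 1, 4, 9, 3, 2, 8, 11, 10, 7, 5]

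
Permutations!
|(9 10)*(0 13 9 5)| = 5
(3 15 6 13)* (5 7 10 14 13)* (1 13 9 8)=[0, 13, 2, 15, 4, 7, 5, 10, 1, 8, 14, 11, 12, 3, 9, 6]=(1 13 3 15 6 5 7 10 14 9 8)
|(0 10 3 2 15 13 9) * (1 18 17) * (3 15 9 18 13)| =|(0 10 15 3 2 9)(1 13 18 17)| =12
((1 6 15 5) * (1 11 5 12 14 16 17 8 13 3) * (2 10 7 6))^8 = (1 16 7 13 12 2 17 6 3 14 10 8 15) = ((1 2 10 7 6 15 12 14 16 17 8 13 3)(5 11))^8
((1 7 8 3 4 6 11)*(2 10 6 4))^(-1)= (1 11 6 10 2 3 8 7)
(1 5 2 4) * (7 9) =(1 5 2 4)(7 9) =[0, 5, 4, 3, 1, 2, 6, 9, 8, 7]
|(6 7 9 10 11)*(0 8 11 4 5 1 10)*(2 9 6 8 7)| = 20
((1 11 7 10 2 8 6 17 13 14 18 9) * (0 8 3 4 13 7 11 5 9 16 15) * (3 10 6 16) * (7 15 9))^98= ((0 8 16 9 1 5 7 6 17 15)(2 10)(3 4 13 14 18))^98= (0 17 7 1 16)(3 14 4 18 13)(5 9 8 15 6)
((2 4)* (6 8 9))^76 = ((2 4)(6 8 9))^76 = (6 8 9)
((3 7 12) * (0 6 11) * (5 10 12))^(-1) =(0 11 6)(3 12 10 5 7)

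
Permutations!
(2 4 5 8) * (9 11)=[0, 1, 4, 3, 5, 8, 6, 7, 2, 11, 10, 9]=(2 4 5 8)(9 11)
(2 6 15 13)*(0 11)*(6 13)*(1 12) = (0 11)(1 12)(2 13)(6 15) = [11, 12, 13, 3, 4, 5, 15, 7, 8, 9, 10, 0, 1, 2, 14, 6]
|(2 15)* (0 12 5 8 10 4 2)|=8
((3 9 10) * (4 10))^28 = ((3 9 4 10))^28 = (10)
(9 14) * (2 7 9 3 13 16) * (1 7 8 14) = (1 7 9)(2 8 14 3 13 16) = [0, 7, 8, 13, 4, 5, 6, 9, 14, 1, 10, 11, 12, 16, 3, 15, 2]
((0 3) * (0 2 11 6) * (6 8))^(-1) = (0 6 8 11 2 3)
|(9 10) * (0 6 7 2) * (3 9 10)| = 4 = |(10)(0 6 7 2)(3 9)|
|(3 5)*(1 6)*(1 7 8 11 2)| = |(1 6 7 8 11 2)(3 5)| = 6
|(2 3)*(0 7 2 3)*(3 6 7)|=5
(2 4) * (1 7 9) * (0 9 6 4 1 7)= (0 9 7 6 4 2 1)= [9, 0, 1, 3, 2, 5, 4, 6, 8, 7]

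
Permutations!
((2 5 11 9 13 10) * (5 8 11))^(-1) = ((2 8 11 9 13 10))^(-1) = (2 10 13 9 11 8)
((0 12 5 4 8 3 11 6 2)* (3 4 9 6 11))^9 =(0 9)(2 5)(4 8)(6 12)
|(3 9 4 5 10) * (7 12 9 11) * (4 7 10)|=|(3 11 10)(4 5)(7 12 9)|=6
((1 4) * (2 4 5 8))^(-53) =(1 8 4 5 2)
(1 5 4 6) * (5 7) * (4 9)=[0, 7, 2, 3, 6, 9, 1, 5, 8, 4]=(1 7 5 9 4 6)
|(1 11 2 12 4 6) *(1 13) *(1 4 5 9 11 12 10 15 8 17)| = |(1 12 5 9 11 2 10 15 8 17)(4 6 13)| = 30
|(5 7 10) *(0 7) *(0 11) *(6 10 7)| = 5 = |(0 6 10 5 11)|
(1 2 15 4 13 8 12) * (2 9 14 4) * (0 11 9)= (0 11 9 14 4 13 8 12 1)(2 15)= [11, 0, 15, 3, 13, 5, 6, 7, 12, 14, 10, 9, 1, 8, 4, 2]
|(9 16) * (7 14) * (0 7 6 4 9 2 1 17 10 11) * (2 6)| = 8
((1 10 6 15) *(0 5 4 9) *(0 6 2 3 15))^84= (0 6 9 4 5)(1 15 3 2 10)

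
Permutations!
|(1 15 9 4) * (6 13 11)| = 12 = |(1 15 9 4)(6 13 11)|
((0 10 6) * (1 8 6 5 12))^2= (0 5 1 6 10 12 8)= ((0 10 5 12 1 8 6))^2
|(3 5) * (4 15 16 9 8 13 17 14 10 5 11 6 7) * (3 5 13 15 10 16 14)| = |(3 11 6 7 4 10 13 17)(8 15 14 16 9)| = 40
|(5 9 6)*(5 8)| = |(5 9 6 8)| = 4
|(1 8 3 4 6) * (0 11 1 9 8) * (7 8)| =|(0 11 1)(3 4 6 9 7 8)| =6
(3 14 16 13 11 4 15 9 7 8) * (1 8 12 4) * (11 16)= [0, 8, 2, 14, 15, 5, 6, 12, 3, 7, 10, 1, 4, 16, 11, 9, 13]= (1 8 3 14 11)(4 15 9 7 12)(13 16)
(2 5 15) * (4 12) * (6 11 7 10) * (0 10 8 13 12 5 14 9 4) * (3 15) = (0 10 6 11 7 8 13 12)(2 14 9 4 5 3 15) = [10, 1, 14, 15, 5, 3, 11, 8, 13, 4, 6, 7, 0, 12, 9, 2]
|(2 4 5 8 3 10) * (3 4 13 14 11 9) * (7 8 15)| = 35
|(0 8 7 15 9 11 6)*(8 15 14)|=|(0 15 9 11 6)(7 14 8)|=15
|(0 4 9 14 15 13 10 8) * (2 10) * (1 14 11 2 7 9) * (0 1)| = 10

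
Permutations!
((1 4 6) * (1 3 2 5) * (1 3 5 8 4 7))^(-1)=(1 7)(2 3 5 6 4 8)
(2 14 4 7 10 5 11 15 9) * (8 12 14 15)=[0, 1, 15, 3, 7, 11, 6, 10, 12, 2, 5, 8, 14, 13, 4, 9]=(2 15 9)(4 7 10 5 11 8 12 14)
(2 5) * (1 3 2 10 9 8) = (1 3 2 5 10 9 8) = [0, 3, 5, 2, 4, 10, 6, 7, 1, 8, 9]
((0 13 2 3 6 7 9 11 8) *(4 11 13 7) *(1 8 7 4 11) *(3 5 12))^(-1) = (0 8 1 4)(2 13 9 7 11 6 3 12 5)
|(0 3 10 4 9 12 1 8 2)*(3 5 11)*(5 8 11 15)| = 42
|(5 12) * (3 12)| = 3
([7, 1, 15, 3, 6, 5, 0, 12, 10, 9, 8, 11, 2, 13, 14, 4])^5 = (0 4 2 7 6 15 12)(8 10)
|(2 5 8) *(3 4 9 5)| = 6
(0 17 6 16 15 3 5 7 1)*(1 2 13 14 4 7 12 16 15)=(0 17 6 15 3 5 12 16 1)(2 13 14 4 7)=[17, 0, 13, 5, 7, 12, 15, 2, 8, 9, 10, 11, 16, 14, 4, 3, 1, 6]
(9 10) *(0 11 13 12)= [11, 1, 2, 3, 4, 5, 6, 7, 8, 10, 9, 13, 0, 12]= (0 11 13 12)(9 10)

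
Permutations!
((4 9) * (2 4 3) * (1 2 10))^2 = (1 4 3)(2 9 10)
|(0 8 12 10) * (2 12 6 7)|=7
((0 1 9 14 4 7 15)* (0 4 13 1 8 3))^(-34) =((0 8 3)(1 9 14 13)(4 7 15))^(-34) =(0 3 8)(1 14)(4 15 7)(9 13)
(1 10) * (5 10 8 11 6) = [0, 8, 2, 3, 4, 10, 5, 7, 11, 9, 1, 6] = (1 8 11 6 5 10)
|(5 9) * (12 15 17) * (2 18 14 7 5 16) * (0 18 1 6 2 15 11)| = 33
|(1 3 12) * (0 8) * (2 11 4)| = |(0 8)(1 3 12)(2 11 4)| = 6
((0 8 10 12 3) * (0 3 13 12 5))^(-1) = (0 5 10 8)(12 13)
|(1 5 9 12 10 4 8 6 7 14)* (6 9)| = 5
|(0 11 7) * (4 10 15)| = 3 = |(0 11 7)(4 10 15)|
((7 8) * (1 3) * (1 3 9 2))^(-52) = (1 2 9)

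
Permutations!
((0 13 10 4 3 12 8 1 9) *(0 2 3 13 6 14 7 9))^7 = (0 12 9 6 8 2 14 1 3 7)(4 13 10)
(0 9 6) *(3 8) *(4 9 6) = [6, 1, 2, 8, 9, 5, 0, 7, 3, 4] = (0 6)(3 8)(4 9)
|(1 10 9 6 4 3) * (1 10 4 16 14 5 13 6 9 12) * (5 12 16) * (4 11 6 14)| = 28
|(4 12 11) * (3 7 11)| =5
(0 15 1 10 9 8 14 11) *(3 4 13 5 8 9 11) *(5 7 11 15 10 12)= [10, 12, 2, 4, 13, 8, 6, 11, 14, 9, 15, 0, 5, 7, 3, 1]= (0 10 15 1 12 5 8 14 3 4 13 7 11)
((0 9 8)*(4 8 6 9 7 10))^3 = (0 4 7 8 10)(6 9)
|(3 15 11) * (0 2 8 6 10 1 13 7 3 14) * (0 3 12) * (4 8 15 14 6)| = 10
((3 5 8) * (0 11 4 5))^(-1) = (0 3 8 5 4 11)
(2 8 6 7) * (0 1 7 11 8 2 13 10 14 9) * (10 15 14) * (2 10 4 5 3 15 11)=(0 1 7 13 11 8 6 2 10 4 5 3 15 14 9)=[1, 7, 10, 15, 5, 3, 2, 13, 6, 0, 4, 8, 12, 11, 9, 14]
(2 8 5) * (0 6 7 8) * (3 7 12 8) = (0 6 12 8 5 2)(3 7) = [6, 1, 0, 7, 4, 2, 12, 3, 5, 9, 10, 11, 8]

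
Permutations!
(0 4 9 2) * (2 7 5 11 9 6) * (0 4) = (2 4 6)(5 11 9 7) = [0, 1, 4, 3, 6, 11, 2, 5, 8, 7, 10, 9]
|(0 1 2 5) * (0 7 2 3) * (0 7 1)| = |(1 3 7 2 5)| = 5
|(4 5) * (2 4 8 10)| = 5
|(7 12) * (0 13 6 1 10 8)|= |(0 13 6 1 10 8)(7 12)|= 6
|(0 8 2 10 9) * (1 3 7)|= |(0 8 2 10 9)(1 3 7)|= 15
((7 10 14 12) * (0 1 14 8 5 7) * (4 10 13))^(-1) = ((0 1 14 12)(4 10 8 5 7 13))^(-1) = (0 12 14 1)(4 13 7 5 8 10)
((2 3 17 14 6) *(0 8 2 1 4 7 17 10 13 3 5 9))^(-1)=(0 9 5 2 8)(1 6 14 17 7 4)(3 13 10)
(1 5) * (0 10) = [10, 5, 2, 3, 4, 1, 6, 7, 8, 9, 0] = (0 10)(1 5)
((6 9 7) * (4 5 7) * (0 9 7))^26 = ((0 9 4 5)(6 7))^26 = (0 4)(5 9)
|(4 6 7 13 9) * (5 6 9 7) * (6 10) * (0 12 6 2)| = 6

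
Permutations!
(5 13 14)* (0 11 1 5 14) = (14)(0 11 1 5 13) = [11, 5, 2, 3, 4, 13, 6, 7, 8, 9, 10, 1, 12, 0, 14]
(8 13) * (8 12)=[0, 1, 2, 3, 4, 5, 6, 7, 13, 9, 10, 11, 8, 12]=(8 13 12)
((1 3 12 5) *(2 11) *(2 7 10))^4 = (12)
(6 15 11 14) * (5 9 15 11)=(5 9 15)(6 11 14)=[0, 1, 2, 3, 4, 9, 11, 7, 8, 15, 10, 14, 12, 13, 6, 5]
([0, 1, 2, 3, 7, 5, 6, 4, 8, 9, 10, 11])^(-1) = (11)(4 7)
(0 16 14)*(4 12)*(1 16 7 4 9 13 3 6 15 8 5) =(0 7 4 12 9 13 3 6 15 8 5 1 16 14) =[7, 16, 2, 6, 12, 1, 15, 4, 5, 13, 10, 11, 9, 3, 0, 8, 14]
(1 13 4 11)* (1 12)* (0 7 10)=[7, 13, 2, 3, 11, 5, 6, 10, 8, 9, 0, 12, 1, 4]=(0 7 10)(1 13 4 11 12)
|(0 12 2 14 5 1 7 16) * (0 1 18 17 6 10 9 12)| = 9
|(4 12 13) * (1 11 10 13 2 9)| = |(1 11 10 13 4 12 2 9)| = 8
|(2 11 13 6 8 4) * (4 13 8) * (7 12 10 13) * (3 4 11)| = 21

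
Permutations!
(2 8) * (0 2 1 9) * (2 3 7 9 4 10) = (0 3 7 9)(1 4 10 2 8) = [3, 4, 8, 7, 10, 5, 6, 9, 1, 0, 2]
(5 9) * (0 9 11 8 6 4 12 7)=[9, 1, 2, 3, 12, 11, 4, 0, 6, 5, 10, 8, 7]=(0 9 5 11 8 6 4 12 7)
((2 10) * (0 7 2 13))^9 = (0 13 10 2 7)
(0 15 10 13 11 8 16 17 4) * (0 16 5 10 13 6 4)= (0 15 13 11 8 5 10 6 4 16 17)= [15, 1, 2, 3, 16, 10, 4, 7, 5, 9, 6, 8, 12, 11, 14, 13, 17, 0]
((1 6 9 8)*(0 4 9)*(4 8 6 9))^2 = ((0 8 1 9 6))^2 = (0 1 6 8 9)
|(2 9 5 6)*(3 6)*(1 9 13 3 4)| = 4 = |(1 9 5 4)(2 13 3 6)|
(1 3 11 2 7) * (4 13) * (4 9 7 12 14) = (1 3 11 2 12 14 4 13 9 7) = [0, 3, 12, 11, 13, 5, 6, 1, 8, 7, 10, 2, 14, 9, 4]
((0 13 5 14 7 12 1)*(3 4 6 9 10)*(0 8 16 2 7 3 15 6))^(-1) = ((0 13 5 14 3 4)(1 8 16 2 7 12)(6 9 10 15))^(-1) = (0 4 3 14 5 13)(1 12 7 2 16 8)(6 15 10 9)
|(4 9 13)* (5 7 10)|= 3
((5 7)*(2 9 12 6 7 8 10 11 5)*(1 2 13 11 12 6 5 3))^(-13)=((1 2 9 6 7 13 11 3)(5 8 10 12))^(-13)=(1 6 11 2 7 3 9 13)(5 12 10 8)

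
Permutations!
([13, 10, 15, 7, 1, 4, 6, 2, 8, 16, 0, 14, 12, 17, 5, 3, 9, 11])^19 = (0 13 17 11 14 5 4 1 10)(2 7 3 15)(9 16)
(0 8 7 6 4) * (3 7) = (0 8 3 7 6 4) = [8, 1, 2, 7, 0, 5, 4, 6, 3]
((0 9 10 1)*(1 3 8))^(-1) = (0 1 8 3 10 9)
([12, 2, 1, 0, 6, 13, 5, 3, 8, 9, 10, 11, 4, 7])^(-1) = (0 3 7 13 5 6 4 12)(1 2)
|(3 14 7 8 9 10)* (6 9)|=7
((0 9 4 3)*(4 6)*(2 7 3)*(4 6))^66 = ((0 9 4 2 7 3))^66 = (9)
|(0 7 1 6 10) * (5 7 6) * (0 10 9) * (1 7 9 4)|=|(10)(0 6 4 1 5 9)|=6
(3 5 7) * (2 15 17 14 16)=(2 15 17 14 16)(3 5 7)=[0, 1, 15, 5, 4, 7, 6, 3, 8, 9, 10, 11, 12, 13, 16, 17, 2, 14]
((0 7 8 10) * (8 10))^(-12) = ((0 7 10))^(-12) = (10)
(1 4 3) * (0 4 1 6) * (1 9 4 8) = [8, 9, 2, 6, 3, 5, 0, 7, 1, 4] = (0 8 1 9 4 3 6)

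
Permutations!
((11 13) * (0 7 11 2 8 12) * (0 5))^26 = ((0 7 11 13 2 8 12 5))^26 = (0 11 2 12)(5 7 13 8)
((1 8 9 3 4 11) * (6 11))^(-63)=((1 8 9 3 4 6 11))^(-63)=(11)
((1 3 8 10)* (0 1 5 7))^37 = (0 3 10 7 1 8 5)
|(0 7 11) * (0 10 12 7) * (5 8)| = |(5 8)(7 11 10 12)| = 4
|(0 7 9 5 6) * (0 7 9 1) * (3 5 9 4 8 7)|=15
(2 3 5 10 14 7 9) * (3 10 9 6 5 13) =(2 10 14 7 6 5 9)(3 13) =[0, 1, 10, 13, 4, 9, 5, 6, 8, 2, 14, 11, 12, 3, 7]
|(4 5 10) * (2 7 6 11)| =12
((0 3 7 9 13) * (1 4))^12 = ((0 3 7 9 13)(1 4))^12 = (0 7 13 3 9)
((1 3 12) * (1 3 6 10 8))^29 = (1 6 10 8)(3 12)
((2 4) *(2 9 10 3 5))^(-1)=((2 4 9 10 3 5))^(-1)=(2 5 3 10 9 4)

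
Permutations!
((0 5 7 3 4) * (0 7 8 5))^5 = (3 7 4)(5 8)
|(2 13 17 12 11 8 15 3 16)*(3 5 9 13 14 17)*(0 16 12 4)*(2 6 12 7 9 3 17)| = 14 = |(0 16 6 12 11 8 15 5 3 7 9 13 17 4)(2 14)|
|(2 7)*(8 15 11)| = 6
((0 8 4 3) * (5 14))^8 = (14)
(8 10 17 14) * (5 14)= (5 14 8 10 17)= [0, 1, 2, 3, 4, 14, 6, 7, 10, 9, 17, 11, 12, 13, 8, 15, 16, 5]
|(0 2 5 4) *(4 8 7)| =|(0 2 5 8 7 4)| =6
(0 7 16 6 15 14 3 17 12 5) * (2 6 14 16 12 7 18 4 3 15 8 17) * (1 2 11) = (0 18 4 3 11 1 2 6 8 17 7 12 5)(14 15 16) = [18, 2, 6, 11, 3, 0, 8, 12, 17, 9, 10, 1, 5, 13, 15, 16, 14, 7, 4]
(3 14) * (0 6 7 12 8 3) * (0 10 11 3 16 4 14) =(0 6 7 12 8 16 4 14 10 11 3) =[6, 1, 2, 0, 14, 5, 7, 12, 16, 9, 11, 3, 8, 13, 10, 15, 4]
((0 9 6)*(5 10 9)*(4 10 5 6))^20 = (4 9 10)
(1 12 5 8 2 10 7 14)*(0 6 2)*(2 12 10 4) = (0 6 12 5 8)(1 10 7 14)(2 4) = [6, 10, 4, 3, 2, 8, 12, 14, 0, 9, 7, 11, 5, 13, 1]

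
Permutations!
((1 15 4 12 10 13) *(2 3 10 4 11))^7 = (15)(4 12)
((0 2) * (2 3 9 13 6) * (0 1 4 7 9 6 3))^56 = ((1 4 7 9 13 3 6 2))^56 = (13)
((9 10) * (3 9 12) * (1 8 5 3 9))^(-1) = (1 3 5 8)(9 12 10)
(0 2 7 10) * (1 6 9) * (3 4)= (0 2 7 10)(1 6 9)(3 4)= [2, 6, 7, 4, 3, 5, 9, 10, 8, 1, 0]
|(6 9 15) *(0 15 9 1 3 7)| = |(0 15 6 1 3 7)| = 6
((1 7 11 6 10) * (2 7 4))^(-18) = ((1 4 2 7 11 6 10))^(-18) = (1 7 10 2 6 4 11)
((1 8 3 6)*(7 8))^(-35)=(8)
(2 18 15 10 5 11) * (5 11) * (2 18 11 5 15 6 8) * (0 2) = (0 2 11 18 6 8)(5 15 10) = [2, 1, 11, 3, 4, 15, 8, 7, 0, 9, 5, 18, 12, 13, 14, 10, 16, 17, 6]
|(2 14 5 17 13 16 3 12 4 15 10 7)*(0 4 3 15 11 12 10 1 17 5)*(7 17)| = |(0 4 11 12 3 10 17 13 16 15 1 7 2 14)| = 14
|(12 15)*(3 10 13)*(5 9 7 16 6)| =30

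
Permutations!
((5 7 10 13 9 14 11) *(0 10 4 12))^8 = (0 4 5 14 13)(7 11 9 10 12)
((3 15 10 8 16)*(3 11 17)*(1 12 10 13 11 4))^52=(1 16 10)(3 13 17 15 11)(4 8 12)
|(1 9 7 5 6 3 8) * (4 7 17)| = 9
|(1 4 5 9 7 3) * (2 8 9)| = 8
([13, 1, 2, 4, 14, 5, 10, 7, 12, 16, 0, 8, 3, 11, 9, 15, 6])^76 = [12, 1, 2, 16, 6, 5, 11, 7, 14, 0, 8, 4, 9, 3, 10, 15, 13]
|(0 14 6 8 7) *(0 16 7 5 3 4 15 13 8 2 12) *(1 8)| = 70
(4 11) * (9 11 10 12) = [0, 1, 2, 3, 10, 5, 6, 7, 8, 11, 12, 4, 9] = (4 10 12 9 11)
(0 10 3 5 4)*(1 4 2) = (0 10 3 5 2 1 4) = [10, 4, 1, 5, 0, 2, 6, 7, 8, 9, 3]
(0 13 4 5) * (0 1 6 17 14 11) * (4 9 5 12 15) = (0 13 9 5 1 6 17 14 11)(4 12 15) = [13, 6, 2, 3, 12, 1, 17, 7, 8, 5, 10, 0, 15, 9, 11, 4, 16, 14]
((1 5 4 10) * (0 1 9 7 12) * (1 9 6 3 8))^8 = ((0 9 7 12)(1 5 4 10 6 3 8))^8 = (12)(1 5 4 10 6 3 8)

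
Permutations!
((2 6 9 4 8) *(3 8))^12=(9)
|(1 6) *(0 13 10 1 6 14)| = |(0 13 10 1 14)| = 5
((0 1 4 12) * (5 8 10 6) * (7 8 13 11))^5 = (0 1 4 12)(5 10 7 13 6 8 11)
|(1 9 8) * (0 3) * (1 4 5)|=10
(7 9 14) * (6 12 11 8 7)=(6 12 11 8 7 9 14)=[0, 1, 2, 3, 4, 5, 12, 9, 7, 14, 10, 8, 11, 13, 6]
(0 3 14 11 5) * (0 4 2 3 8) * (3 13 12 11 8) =(0 3 14 8)(2 13 12 11 5 4) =[3, 1, 13, 14, 2, 4, 6, 7, 0, 9, 10, 5, 11, 12, 8]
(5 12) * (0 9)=(0 9)(5 12)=[9, 1, 2, 3, 4, 12, 6, 7, 8, 0, 10, 11, 5]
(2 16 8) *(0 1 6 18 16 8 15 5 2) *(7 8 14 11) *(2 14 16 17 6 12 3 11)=(0 1 12 3 11 7 8)(2 16 15 5 14)(6 18 17)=[1, 12, 16, 11, 4, 14, 18, 8, 0, 9, 10, 7, 3, 13, 2, 5, 15, 6, 17]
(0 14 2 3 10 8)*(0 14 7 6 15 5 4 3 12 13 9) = [7, 1, 12, 10, 3, 4, 15, 6, 14, 0, 8, 11, 13, 9, 2, 5] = (0 7 6 15 5 4 3 10 8 14 2 12 13 9)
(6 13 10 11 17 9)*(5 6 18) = (5 6 13 10 11 17 9 18) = [0, 1, 2, 3, 4, 6, 13, 7, 8, 18, 11, 17, 12, 10, 14, 15, 16, 9, 5]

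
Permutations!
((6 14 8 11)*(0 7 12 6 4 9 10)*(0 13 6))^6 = ((0 7 12)(4 9 10 13 6 14 8 11))^6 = (4 8 6 10)(9 11 14 13)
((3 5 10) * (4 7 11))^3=((3 5 10)(4 7 11))^3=(11)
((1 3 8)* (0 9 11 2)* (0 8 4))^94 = ((0 9 11 2 8 1 3 4))^94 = (0 3 8 11)(1 2 9 4)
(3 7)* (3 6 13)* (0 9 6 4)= (0 9 6 13 3 7 4)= [9, 1, 2, 7, 0, 5, 13, 4, 8, 6, 10, 11, 12, 3]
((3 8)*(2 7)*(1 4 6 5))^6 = ((1 4 6 5)(2 7)(3 8))^6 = (8)(1 6)(4 5)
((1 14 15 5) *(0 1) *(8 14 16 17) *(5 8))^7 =(0 16 5 1 17)(8 14 15)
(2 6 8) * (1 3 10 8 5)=(1 3 10 8 2 6 5)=[0, 3, 6, 10, 4, 1, 5, 7, 2, 9, 8]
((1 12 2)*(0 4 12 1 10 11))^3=(0 2)(4 10)(11 12)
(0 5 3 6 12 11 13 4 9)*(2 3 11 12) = (0 5 11 13 4 9)(2 3 6) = [5, 1, 3, 6, 9, 11, 2, 7, 8, 0, 10, 13, 12, 4]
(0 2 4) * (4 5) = (0 2 5 4) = [2, 1, 5, 3, 0, 4]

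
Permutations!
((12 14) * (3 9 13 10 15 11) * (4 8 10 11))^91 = (3 11 13 9)(4 15 10 8)(12 14)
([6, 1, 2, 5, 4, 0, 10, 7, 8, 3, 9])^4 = [3, 1, 2, 10, 4, 9, 5, 7, 8, 6, 0]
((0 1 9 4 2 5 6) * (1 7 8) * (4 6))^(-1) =(0 6 9 1 8 7)(2 4 5) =((0 7 8 1 9 6)(2 5 4))^(-1)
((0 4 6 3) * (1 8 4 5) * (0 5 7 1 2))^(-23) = ((0 7 1 8 4 6 3 5 2))^(-23) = (0 4 2 8 5 1 3 7 6)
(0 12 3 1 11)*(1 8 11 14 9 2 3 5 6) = (0 12 5 6 1 14 9 2 3 8 11) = [12, 14, 3, 8, 4, 6, 1, 7, 11, 2, 10, 0, 5, 13, 9]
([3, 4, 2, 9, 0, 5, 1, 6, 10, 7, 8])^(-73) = [6, 9, 2, 1, 7, 5, 3, 0, 10, 4, 8]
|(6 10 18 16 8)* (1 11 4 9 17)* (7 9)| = |(1 11 4 7 9 17)(6 10 18 16 8)| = 30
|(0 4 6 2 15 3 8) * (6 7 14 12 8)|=12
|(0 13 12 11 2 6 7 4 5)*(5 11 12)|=|(0 13 5)(2 6 7 4 11)|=15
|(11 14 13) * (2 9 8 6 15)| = |(2 9 8 6 15)(11 14 13)| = 15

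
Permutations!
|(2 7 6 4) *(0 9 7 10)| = |(0 9 7 6 4 2 10)| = 7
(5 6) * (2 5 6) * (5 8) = (2 8 5) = [0, 1, 8, 3, 4, 2, 6, 7, 5]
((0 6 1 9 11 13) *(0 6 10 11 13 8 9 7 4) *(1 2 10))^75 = (0 4 7 1)(2 13 8 10 6 9 11)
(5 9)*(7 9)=[0, 1, 2, 3, 4, 7, 6, 9, 8, 5]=(5 7 9)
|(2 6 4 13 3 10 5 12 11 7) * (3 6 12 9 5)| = 12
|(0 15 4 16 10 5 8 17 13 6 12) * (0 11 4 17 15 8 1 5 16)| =|(0 8 15 17 13 6 12 11 4)(1 5)(10 16)| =18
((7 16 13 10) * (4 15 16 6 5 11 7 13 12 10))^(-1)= (4 13 10 12 16 15)(5 6 7 11)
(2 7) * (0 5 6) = (0 5 6)(2 7) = [5, 1, 7, 3, 4, 6, 0, 2]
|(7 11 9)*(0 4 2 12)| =|(0 4 2 12)(7 11 9)| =12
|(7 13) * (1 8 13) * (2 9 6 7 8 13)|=7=|(1 13 8 2 9 6 7)|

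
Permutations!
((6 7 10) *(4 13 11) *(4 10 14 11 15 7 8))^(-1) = ((4 13 15 7 14 11 10 6 8))^(-1) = (4 8 6 10 11 14 7 15 13)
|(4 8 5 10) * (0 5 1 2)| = 7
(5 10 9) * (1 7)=(1 7)(5 10 9)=[0, 7, 2, 3, 4, 10, 6, 1, 8, 5, 9]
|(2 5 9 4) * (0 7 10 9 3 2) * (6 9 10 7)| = 12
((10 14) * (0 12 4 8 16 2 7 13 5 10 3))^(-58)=(0 4 16 7 5 14)(2 13 10 3 12 8)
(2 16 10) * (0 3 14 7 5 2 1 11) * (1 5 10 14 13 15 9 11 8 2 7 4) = (0 3 13 15 9 11)(1 8 2 16 14 4)(5 7 10) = [3, 8, 16, 13, 1, 7, 6, 10, 2, 11, 5, 0, 12, 15, 4, 9, 14]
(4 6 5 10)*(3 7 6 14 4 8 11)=(3 7 6 5 10 8 11)(4 14)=[0, 1, 2, 7, 14, 10, 5, 6, 11, 9, 8, 3, 12, 13, 4]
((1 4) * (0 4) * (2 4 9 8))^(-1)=(0 1 4 2 8 9)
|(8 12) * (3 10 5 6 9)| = 10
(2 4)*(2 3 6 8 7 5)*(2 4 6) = (2 6 8 7 5 4 3) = [0, 1, 6, 2, 3, 4, 8, 5, 7]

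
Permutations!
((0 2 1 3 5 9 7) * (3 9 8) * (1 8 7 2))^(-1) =(0 7 5 3 8 2 9 1)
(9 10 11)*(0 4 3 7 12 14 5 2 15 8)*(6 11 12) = (0 4 3 7 6 11 9 10 12 14 5 2 15 8) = [4, 1, 15, 7, 3, 2, 11, 6, 0, 10, 12, 9, 14, 13, 5, 8]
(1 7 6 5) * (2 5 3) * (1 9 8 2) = [0, 7, 5, 1, 4, 9, 3, 6, 2, 8] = (1 7 6 3)(2 5 9 8)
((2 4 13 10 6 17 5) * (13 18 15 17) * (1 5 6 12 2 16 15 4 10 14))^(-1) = (1 14 13 6 17 15 16 5)(2 12 10)(4 18) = ((1 5 16 15 17 6 13 14)(2 10 12)(4 18))^(-1)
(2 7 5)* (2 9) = (2 7 5 9) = [0, 1, 7, 3, 4, 9, 6, 5, 8, 2]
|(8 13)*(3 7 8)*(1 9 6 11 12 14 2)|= |(1 9 6 11 12 14 2)(3 7 8 13)|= 28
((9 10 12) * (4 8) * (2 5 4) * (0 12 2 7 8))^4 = (0 2 12 5 9 4 10) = ((0 12 9 10 2 5 4)(7 8))^4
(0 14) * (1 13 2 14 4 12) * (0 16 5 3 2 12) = (0 4)(1 13 12)(2 14 16 5 3) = [4, 13, 14, 2, 0, 3, 6, 7, 8, 9, 10, 11, 1, 12, 16, 15, 5]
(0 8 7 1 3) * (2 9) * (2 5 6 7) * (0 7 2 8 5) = (0 5 6 2 9)(1 3 7) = [5, 3, 9, 7, 4, 6, 2, 1, 8, 0]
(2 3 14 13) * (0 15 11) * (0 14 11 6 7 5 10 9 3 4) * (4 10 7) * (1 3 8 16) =(0 15 6 4)(1 3 11 14 13 2 10 9 8 16)(5 7) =[15, 3, 10, 11, 0, 7, 4, 5, 16, 8, 9, 14, 12, 2, 13, 6, 1]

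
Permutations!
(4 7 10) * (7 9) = (4 9 7 10) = [0, 1, 2, 3, 9, 5, 6, 10, 8, 7, 4]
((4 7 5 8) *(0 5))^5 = (8)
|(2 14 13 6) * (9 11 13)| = 6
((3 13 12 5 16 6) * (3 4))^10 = ((3 13 12 5 16 6 4))^10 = (3 5 4 12 6 13 16)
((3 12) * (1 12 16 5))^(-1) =((1 12 3 16 5))^(-1) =(1 5 16 3 12)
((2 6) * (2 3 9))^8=((2 6 3 9))^8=(9)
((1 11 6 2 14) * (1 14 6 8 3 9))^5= ((14)(1 11 8 3 9)(2 6))^5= (14)(2 6)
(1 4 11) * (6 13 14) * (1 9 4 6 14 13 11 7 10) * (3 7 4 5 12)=(14)(1 6 11 9 5 12 3 7 10)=[0, 6, 2, 7, 4, 12, 11, 10, 8, 5, 1, 9, 3, 13, 14]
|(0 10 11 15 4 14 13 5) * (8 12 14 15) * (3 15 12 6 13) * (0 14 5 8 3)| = 9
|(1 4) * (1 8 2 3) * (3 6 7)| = 7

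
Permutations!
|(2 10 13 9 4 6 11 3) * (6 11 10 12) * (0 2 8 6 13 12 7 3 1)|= |(0 2 7 3 8 6 10 12 13 9 4 11 1)|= 13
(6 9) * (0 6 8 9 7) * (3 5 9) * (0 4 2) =(0 6 7 4 2)(3 5 9 8) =[6, 1, 0, 5, 2, 9, 7, 4, 3, 8]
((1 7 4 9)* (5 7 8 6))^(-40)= ((1 8 6 5 7 4 9))^(-40)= (1 6 7 9 8 5 4)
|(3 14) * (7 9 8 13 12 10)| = |(3 14)(7 9 8 13 12 10)| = 6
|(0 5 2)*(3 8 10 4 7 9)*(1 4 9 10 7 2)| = |(0 5 1 4 2)(3 8 7 10 9)| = 5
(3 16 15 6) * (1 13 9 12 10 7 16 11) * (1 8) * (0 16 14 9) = (0 16 15 6 3 11 8 1 13)(7 14 9 12 10) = [16, 13, 2, 11, 4, 5, 3, 14, 1, 12, 7, 8, 10, 0, 9, 6, 15]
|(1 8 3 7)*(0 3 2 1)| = |(0 3 7)(1 8 2)| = 3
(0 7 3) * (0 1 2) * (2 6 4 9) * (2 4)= [7, 6, 0, 1, 9, 5, 2, 3, 8, 4]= (0 7 3 1 6 2)(4 9)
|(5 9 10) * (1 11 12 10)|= |(1 11 12 10 5 9)|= 6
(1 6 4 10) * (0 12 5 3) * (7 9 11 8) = (0 12 5 3)(1 6 4 10)(7 9 11 8) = [12, 6, 2, 0, 10, 3, 4, 9, 7, 11, 1, 8, 5]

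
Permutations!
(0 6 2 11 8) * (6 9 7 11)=(0 9 7 11 8)(2 6)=[9, 1, 6, 3, 4, 5, 2, 11, 0, 7, 10, 8]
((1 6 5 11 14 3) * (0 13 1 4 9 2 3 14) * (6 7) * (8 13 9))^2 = ((14)(0 9 2 3 4 8 13 1 7 6 5 11))^2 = (14)(0 2 4 13 7 5)(1 6 11 9 3 8)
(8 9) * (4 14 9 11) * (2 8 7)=[0, 1, 8, 3, 14, 5, 6, 2, 11, 7, 10, 4, 12, 13, 9]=(2 8 11 4 14 9 7)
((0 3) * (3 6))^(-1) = ((0 6 3))^(-1) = (0 3 6)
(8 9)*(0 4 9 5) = [4, 1, 2, 3, 9, 0, 6, 7, 5, 8] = (0 4 9 8 5)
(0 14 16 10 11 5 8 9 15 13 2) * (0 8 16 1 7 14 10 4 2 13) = [10, 7, 8, 3, 2, 16, 6, 14, 9, 15, 11, 5, 12, 13, 1, 0, 4] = (0 10 11 5 16 4 2 8 9 15)(1 7 14)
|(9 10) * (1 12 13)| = 6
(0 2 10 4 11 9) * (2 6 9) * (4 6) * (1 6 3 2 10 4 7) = (0 7 1 6 9)(2 4 11 10 3) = [7, 6, 4, 2, 11, 5, 9, 1, 8, 0, 3, 10]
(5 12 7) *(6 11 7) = [0, 1, 2, 3, 4, 12, 11, 5, 8, 9, 10, 7, 6] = (5 12 6 11 7)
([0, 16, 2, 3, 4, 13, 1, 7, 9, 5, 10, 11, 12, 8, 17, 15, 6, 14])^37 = [0, 16, 2, 3, 4, 13, 1, 7, 9, 5, 10, 11, 12, 8, 17, 15, 6, 14]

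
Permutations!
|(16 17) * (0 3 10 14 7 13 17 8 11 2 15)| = 12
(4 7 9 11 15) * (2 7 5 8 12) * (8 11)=(2 7 9 8 12)(4 5 11 15)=[0, 1, 7, 3, 5, 11, 6, 9, 12, 8, 10, 15, 2, 13, 14, 4]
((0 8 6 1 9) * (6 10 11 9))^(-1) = (0 9 11 10 8)(1 6)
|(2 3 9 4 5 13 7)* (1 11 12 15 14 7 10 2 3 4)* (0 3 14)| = 70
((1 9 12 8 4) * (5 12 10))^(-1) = ((1 9 10 5 12 8 4))^(-1) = (1 4 8 12 5 10 9)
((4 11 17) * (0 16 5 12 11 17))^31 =(0 16 5 12 11)(4 17)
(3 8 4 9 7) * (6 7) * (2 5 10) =[0, 1, 5, 8, 9, 10, 7, 3, 4, 6, 2] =(2 5 10)(3 8 4 9 6 7)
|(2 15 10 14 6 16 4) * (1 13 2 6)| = |(1 13 2 15 10 14)(4 6 16)| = 6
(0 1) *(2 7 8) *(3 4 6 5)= (0 1)(2 7 8)(3 4 6 5)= [1, 0, 7, 4, 6, 3, 5, 8, 2]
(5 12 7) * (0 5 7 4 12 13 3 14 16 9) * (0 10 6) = (0 5 13 3 14 16 9 10 6)(4 12) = [5, 1, 2, 14, 12, 13, 0, 7, 8, 10, 6, 11, 4, 3, 16, 15, 9]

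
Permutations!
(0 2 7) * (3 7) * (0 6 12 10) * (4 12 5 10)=(0 2 3 7 6 5 10)(4 12)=[2, 1, 3, 7, 12, 10, 5, 6, 8, 9, 0, 11, 4]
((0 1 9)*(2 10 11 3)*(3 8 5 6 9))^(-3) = (0 5 10 1 6 11 3 9 8 2)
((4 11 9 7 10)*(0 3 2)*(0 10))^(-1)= ((0 3 2 10 4 11 9 7))^(-1)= (0 7 9 11 4 10 2 3)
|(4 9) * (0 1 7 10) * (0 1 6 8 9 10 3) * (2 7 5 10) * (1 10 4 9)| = |(10)(0 6 8 1 5 4 2 7 3)| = 9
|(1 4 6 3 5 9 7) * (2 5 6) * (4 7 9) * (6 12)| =6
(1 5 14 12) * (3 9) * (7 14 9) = (1 5 9 3 7 14 12) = [0, 5, 2, 7, 4, 9, 6, 14, 8, 3, 10, 11, 1, 13, 12]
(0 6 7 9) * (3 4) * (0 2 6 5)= (0 5)(2 6 7 9)(3 4)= [5, 1, 6, 4, 3, 0, 7, 9, 8, 2]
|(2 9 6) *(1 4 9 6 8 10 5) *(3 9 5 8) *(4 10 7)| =6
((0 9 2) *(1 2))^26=(0 1)(2 9)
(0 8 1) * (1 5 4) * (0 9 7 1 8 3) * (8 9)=(0 3)(1 8 5 4 9 7)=[3, 8, 2, 0, 9, 4, 6, 1, 5, 7]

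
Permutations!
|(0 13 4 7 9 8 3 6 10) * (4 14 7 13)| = 10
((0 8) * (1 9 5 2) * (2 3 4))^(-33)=(0 8)(1 3)(2 5)(4 9)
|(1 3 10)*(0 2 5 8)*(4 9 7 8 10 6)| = 11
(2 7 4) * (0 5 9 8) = (0 5 9 8)(2 7 4) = [5, 1, 7, 3, 2, 9, 6, 4, 0, 8]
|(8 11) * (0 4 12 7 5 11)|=7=|(0 4 12 7 5 11 8)|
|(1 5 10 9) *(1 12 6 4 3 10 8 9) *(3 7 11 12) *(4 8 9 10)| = |(1 5 9 3 4 7 11 12 6 8 10)| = 11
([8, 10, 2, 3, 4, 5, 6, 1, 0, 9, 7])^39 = (10)(0 8)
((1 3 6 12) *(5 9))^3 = (1 12 6 3)(5 9)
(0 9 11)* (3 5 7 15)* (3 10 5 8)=[9, 1, 2, 8, 4, 7, 6, 15, 3, 11, 5, 0, 12, 13, 14, 10]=(0 9 11)(3 8)(5 7 15 10)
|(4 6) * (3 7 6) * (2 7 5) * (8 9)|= 6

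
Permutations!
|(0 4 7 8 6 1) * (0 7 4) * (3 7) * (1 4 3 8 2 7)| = 10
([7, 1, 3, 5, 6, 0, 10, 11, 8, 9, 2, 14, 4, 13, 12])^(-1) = (0 5 3 2 10 6 4 12 14 11 7)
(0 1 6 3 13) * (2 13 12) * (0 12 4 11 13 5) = (0 1 6 3 4 11 13 12 2 5) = [1, 6, 5, 4, 11, 0, 3, 7, 8, 9, 10, 13, 2, 12]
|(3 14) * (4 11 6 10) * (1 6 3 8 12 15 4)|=|(1 6 10)(3 14 8 12 15 4 11)|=21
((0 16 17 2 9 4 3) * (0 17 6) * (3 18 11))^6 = ((0 16 6)(2 9 4 18 11 3 17))^6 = (2 17 3 11 18 4 9)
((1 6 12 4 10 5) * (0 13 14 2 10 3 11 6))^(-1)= ((0 13 14 2 10 5 1)(3 11 6 12 4))^(-1)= (0 1 5 10 2 14 13)(3 4 12 6 11)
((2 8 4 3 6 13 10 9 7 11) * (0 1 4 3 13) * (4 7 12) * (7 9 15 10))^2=(15)(0 9 4 7 2 3)(1 12 13 11 8 6)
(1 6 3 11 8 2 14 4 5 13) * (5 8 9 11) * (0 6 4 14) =(14)(0 6 3 5 13 1 4 8 2)(9 11) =[6, 4, 0, 5, 8, 13, 3, 7, 2, 11, 10, 9, 12, 1, 14]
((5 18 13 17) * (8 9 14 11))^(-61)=((5 18 13 17)(8 9 14 11))^(-61)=(5 17 13 18)(8 11 14 9)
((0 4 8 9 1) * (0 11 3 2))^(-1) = ((0 4 8 9 1 11 3 2))^(-1) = (0 2 3 11 1 9 8 4)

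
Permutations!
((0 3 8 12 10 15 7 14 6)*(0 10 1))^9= (0 1 12 8 3)(6 14 7 15 10)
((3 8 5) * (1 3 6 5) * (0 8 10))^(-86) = ((0 8 1 3 10)(5 6))^(-86) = (0 10 3 1 8)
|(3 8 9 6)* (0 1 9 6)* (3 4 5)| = |(0 1 9)(3 8 6 4 5)| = 15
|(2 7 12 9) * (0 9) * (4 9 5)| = 7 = |(0 5 4 9 2 7 12)|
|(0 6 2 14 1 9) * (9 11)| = 7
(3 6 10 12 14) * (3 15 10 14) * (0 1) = (0 1)(3 6 14 15 10 12) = [1, 0, 2, 6, 4, 5, 14, 7, 8, 9, 12, 11, 3, 13, 15, 10]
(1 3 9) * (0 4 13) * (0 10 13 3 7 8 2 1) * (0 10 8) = (0 4 3 9 10 13 8 2 1 7) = [4, 7, 1, 9, 3, 5, 6, 0, 2, 10, 13, 11, 12, 8]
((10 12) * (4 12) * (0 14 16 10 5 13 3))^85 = ((0 14 16 10 4 12 5 13 3))^85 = (0 4 3 10 13 16 5 14 12)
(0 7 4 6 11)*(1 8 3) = (0 7 4 6 11)(1 8 3) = [7, 8, 2, 1, 6, 5, 11, 4, 3, 9, 10, 0]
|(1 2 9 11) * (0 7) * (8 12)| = 4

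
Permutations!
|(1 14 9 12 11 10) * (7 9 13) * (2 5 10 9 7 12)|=9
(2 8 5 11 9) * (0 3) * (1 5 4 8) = (0 3)(1 5 11 9 2)(4 8) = [3, 5, 1, 0, 8, 11, 6, 7, 4, 2, 10, 9]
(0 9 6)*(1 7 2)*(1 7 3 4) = (0 9 6)(1 3 4)(2 7) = [9, 3, 7, 4, 1, 5, 0, 2, 8, 6]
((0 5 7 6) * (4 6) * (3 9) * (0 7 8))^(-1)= (0 8 5)(3 9)(4 7 6)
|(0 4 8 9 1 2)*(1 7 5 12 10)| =10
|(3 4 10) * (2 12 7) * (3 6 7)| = 7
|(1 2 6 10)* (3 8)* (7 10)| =|(1 2 6 7 10)(3 8)| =10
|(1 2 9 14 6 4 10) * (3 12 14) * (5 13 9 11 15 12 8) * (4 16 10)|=|(1 2 11 15 12 14 6 16 10)(3 8 5 13 9)|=45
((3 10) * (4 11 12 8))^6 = ((3 10)(4 11 12 8))^6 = (4 12)(8 11)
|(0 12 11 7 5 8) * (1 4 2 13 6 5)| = 11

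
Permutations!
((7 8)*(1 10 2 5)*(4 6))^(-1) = (1 5 2 10)(4 6)(7 8)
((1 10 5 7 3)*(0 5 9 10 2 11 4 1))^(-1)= ((0 5 7 3)(1 2 11 4)(9 10))^(-1)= (0 3 7 5)(1 4 11 2)(9 10)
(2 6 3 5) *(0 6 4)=(0 6 3 5 2 4)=[6, 1, 4, 5, 0, 2, 3]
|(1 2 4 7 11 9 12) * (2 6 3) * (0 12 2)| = |(0 12 1 6 3)(2 4 7 11 9)| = 5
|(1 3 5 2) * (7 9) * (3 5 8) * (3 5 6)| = 6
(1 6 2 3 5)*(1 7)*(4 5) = (1 6 2 3 4 5 7) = [0, 6, 3, 4, 5, 7, 2, 1]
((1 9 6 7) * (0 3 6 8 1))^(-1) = ((0 3 6 7)(1 9 8))^(-1) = (0 7 6 3)(1 8 9)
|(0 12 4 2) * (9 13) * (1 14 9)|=4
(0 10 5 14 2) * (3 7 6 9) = (0 10 5 14 2)(3 7 6 9) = [10, 1, 0, 7, 4, 14, 9, 6, 8, 3, 5, 11, 12, 13, 2]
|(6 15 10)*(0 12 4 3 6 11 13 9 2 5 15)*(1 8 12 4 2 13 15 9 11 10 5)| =20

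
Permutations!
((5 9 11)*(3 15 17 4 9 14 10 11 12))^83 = ((3 15 17 4 9 12)(5 14 10 11))^83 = (3 12 9 4 17 15)(5 11 10 14)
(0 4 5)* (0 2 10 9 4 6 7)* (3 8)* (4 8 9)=[6, 1, 10, 9, 5, 2, 7, 0, 3, 8, 4]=(0 6 7)(2 10 4 5)(3 9 8)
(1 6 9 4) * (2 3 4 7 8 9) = (1 6 2 3 4)(7 8 9) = [0, 6, 3, 4, 1, 5, 2, 8, 9, 7]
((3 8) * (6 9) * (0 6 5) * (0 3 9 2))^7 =((0 6 2)(3 8 9 5))^7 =(0 6 2)(3 5 9 8)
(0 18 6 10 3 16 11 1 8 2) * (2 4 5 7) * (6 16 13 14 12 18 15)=[15, 8, 0, 13, 5, 7, 10, 2, 4, 9, 3, 1, 18, 14, 12, 6, 11, 17, 16]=(0 15 6 10 3 13 14 12 18 16 11 1 8 4 5 7 2)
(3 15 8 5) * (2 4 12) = (2 4 12)(3 15 8 5) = [0, 1, 4, 15, 12, 3, 6, 7, 5, 9, 10, 11, 2, 13, 14, 8]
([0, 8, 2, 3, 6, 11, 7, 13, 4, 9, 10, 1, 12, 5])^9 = [0, 8, 2, 3, 6, 11, 7, 13, 4, 9, 10, 1, 12, 5]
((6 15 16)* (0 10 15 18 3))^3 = (0 16 3 15 18 10 6)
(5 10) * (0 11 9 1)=(0 11 9 1)(5 10)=[11, 0, 2, 3, 4, 10, 6, 7, 8, 1, 5, 9]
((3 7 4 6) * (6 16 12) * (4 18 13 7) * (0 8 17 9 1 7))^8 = ((0 8 17 9 1 7 18 13)(3 4 16 12 6))^8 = (18)(3 12 4 6 16)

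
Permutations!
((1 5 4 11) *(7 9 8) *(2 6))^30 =((1 5 4 11)(2 6)(7 9 8))^30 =(1 4)(5 11)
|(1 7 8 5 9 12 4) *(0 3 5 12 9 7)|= 8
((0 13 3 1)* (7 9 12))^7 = (0 1 3 13)(7 9 12)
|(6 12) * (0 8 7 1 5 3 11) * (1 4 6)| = |(0 8 7 4 6 12 1 5 3 11)| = 10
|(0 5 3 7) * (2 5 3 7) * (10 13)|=|(0 3 2 5 7)(10 13)|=10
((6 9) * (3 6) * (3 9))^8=(9)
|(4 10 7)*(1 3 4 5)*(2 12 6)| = |(1 3 4 10 7 5)(2 12 6)| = 6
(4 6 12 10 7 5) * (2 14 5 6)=(2 14 5 4)(6 12 10 7)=[0, 1, 14, 3, 2, 4, 12, 6, 8, 9, 7, 11, 10, 13, 5]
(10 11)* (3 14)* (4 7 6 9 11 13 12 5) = (3 14)(4 7 6 9 11 10 13 12 5) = [0, 1, 2, 14, 7, 4, 9, 6, 8, 11, 13, 10, 5, 12, 3]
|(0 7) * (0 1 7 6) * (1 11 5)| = |(0 6)(1 7 11 5)| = 4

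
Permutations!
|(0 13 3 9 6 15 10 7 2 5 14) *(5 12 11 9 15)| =13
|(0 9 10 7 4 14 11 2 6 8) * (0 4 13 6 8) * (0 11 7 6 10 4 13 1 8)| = 12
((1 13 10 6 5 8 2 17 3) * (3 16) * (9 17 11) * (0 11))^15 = ((0 11 9 17 16 3 1 13 10 6 5 8 2))^15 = (0 9 16 1 10 5 2 11 17 3 13 6 8)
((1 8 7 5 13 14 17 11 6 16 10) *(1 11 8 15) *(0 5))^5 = (0 8 14 5 7 17 13)(1 15)(6 16 10 11) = ((0 5 13 14 17 8 7)(1 15)(6 16 10 11))^5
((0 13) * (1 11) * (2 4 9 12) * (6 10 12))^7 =(0 13)(1 11)(2 4 9 6 10 12)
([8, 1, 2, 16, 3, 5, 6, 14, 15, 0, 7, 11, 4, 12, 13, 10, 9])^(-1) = [9, 1, 2, 4, 12, 5, 6, 10, 0, 16, 15, 11, 13, 14, 7, 8, 3]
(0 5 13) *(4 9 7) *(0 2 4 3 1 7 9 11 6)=(0 5 13 2 4 11 6)(1 7 3)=[5, 7, 4, 1, 11, 13, 0, 3, 8, 9, 10, 6, 12, 2]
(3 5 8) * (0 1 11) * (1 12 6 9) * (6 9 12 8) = (0 8 3 5 6 12 9 1 11) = [8, 11, 2, 5, 4, 6, 12, 7, 3, 1, 10, 0, 9]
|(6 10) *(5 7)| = |(5 7)(6 10)| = 2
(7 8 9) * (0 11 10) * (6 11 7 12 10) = (0 7 8 9 12 10)(6 11) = [7, 1, 2, 3, 4, 5, 11, 8, 9, 12, 0, 6, 10]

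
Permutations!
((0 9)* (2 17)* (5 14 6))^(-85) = ((0 9)(2 17)(5 14 6))^(-85) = (0 9)(2 17)(5 6 14)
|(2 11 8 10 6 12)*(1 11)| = |(1 11 8 10 6 12 2)| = 7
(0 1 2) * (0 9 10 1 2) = (0 2 9 10 1) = [2, 0, 9, 3, 4, 5, 6, 7, 8, 10, 1]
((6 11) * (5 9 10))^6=(11)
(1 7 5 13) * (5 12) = (1 7 12 5 13) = [0, 7, 2, 3, 4, 13, 6, 12, 8, 9, 10, 11, 5, 1]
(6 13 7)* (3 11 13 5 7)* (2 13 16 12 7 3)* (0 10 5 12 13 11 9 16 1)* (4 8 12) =[10, 0, 11, 9, 8, 3, 4, 6, 12, 16, 5, 1, 7, 2, 14, 15, 13] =(0 10 5 3 9 16 13 2 11 1)(4 8 12 7 6)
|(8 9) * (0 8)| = |(0 8 9)| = 3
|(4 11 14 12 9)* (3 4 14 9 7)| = 7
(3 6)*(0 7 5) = (0 7 5)(3 6) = [7, 1, 2, 6, 4, 0, 3, 5]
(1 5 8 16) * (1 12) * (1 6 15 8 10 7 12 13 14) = (1 5 10 7 12 6 15 8 16 13 14) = [0, 5, 2, 3, 4, 10, 15, 12, 16, 9, 7, 11, 6, 14, 1, 8, 13]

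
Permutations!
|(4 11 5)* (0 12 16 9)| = 12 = |(0 12 16 9)(4 11 5)|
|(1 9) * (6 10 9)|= 4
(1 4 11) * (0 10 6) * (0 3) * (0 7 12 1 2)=[10, 4, 0, 7, 11, 5, 3, 12, 8, 9, 6, 2, 1]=(0 10 6 3 7 12 1 4 11 2)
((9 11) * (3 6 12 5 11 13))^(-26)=(3 12 11 13 6 5 9)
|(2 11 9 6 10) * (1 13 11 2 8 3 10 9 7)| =|(1 13 11 7)(3 10 8)(6 9)| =12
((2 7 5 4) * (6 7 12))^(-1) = ((2 12 6 7 5 4))^(-1) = (2 4 5 7 6 12)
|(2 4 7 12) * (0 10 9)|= 12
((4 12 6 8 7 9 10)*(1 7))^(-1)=(1 8 6 12 4 10 9 7)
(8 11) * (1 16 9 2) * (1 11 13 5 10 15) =(1 16 9 2 11 8 13 5 10 15) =[0, 16, 11, 3, 4, 10, 6, 7, 13, 2, 15, 8, 12, 5, 14, 1, 9]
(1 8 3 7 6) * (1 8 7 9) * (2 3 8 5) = [0, 7, 3, 9, 4, 2, 5, 6, 8, 1] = (1 7 6 5 2 3 9)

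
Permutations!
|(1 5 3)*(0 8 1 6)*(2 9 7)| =|(0 8 1 5 3 6)(2 9 7)| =6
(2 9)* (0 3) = (0 3)(2 9) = [3, 1, 9, 0, 4, 5, 6, 7, 8, 2]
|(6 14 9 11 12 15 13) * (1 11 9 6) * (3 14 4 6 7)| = |(1 11 12 15 13)(3 14 7)(4 6)| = 30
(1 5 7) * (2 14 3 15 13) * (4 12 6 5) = (1 4 12 6 5 7)(2 14 3 15 13) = [0, 4, 14, 15, 12, 7, 5, 1, 8, 9, 10, 11, 6, 2, 3, 13]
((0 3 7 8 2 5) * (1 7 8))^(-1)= (0 5 2 8 3)(1 7)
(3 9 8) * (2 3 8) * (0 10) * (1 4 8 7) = (0 10)(1 4 8 7)(2 3 9) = [10, 4, 3, 9, 8, 5, 6, 1, 7, 2, 0]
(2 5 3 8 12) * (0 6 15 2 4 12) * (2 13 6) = [2, 1, 5, 8, 12, 3, 15, 7, 0, 9, 10, 11, 4, 6, 14, 13] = (0 2 5 3 8)(4 12)(6 15 13)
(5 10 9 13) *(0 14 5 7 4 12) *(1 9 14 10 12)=(0 10 14 5 12)(1 9 13 7 4)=[10, 9, 2, 3, 1, 12, 6, 4, 8, 13, 14, 11, 0, 7, 5]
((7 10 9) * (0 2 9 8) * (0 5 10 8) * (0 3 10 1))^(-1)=(0 1 5 8 7 9 2)(3 10)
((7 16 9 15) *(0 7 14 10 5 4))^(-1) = (0 4 5 10 14 15 9 16 7)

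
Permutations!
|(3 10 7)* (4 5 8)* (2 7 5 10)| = 12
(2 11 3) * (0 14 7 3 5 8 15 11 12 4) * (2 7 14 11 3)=(0 11 5 8 15 3 7 2 12 4)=[11, 1, 12, 7, 0, 8, 6, 2, 15, 9, 10, 5, 4, 13, 14, 3]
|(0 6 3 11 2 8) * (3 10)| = 7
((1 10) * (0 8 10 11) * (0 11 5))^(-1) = (11)(0 5 1 10 8)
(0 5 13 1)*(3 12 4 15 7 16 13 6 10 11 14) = [5, 0, 2, 12, 15, 6, 10, 16, 8, 9, 11, 14, 4, 1, 3, 7, 13] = (0 5 6 10 11 14 3 12 4 15 7 16 13 1)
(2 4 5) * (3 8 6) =(2 4 5)(3 8 6) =[0, 1, 4, 8, 5, 2, 3, 7, 6]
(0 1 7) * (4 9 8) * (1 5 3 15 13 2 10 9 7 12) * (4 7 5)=(0 4 5 3 15 13 2 10 9 8 7)(1 12)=[4, 12, 10, 15, 5, 3, 6, 0, 7, 8, 9, 11, 1, 2, 14, 13]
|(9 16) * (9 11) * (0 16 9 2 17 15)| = |(0 16 11 2 17 15)| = 6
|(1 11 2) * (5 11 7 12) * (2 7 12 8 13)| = |(1 12 5 11 7 8 13 2)| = 8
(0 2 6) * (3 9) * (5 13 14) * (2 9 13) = [9, 1, 6, 13, 4, 2, 0, 7, 8, 3, 10, 11, 12, 14, 5] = (0 9 3 13 14 5 2 6)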